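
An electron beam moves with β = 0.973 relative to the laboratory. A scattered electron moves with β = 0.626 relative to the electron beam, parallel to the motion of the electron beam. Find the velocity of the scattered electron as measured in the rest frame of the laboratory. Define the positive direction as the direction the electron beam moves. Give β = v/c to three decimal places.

β = 0.994

With v = 0.973 and u' = 0.626 (in units of c),
u = (u' + v)/(1 + u'v/c²):
u = (0.626 + 0.973) / (1 + 0.626·0.973) = 1.5990/1.6091 = 0.9937
(Galilean addition would give +1.599c, exceeding c.)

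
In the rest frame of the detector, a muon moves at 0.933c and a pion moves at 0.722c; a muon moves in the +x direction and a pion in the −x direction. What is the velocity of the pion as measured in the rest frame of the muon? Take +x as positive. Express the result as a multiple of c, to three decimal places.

-0.989c

β_A = 0.933, β_B = -0.722.
Transform to A's frame with the inverse velocity-addition law: u' = (u − v)/(1 − uv/c²), taking u = β_B and v = β_A.
u' = (-0.722 − 0.933) / (1 − (0.933)(-0.722)) = -1.6550/1.6736 = -0.9889.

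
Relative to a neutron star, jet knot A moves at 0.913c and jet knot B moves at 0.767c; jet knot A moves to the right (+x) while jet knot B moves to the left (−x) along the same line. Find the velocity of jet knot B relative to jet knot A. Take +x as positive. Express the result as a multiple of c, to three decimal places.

β_A = 0.913, β_B = -0.767.
Transform to A's frame with the inverse velocity-addition law: u' = (u − v)/(1 − uv/c²), taking u = β_B and v = β_A.
u' = (-0.767 − 0.913) / (1 − (0.913)(-0.767)) = -1.6800/1.7003 = -0.9881.

-0.988c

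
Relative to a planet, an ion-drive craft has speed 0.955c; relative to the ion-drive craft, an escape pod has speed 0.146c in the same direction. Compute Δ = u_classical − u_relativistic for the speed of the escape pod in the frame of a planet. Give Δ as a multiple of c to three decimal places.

Galilean: u_cl = 0.146 + 0.955 = 1.1010.
Relativistic: u_rel = (0.146 + 0.955) / (1 + 0.146·0.955) = 1.1010/1.1394 = 0.9663.
Δ = 1.1010 − 0.9663 = 0.1347.
(The classical prediction exceeds c; the relativistic result does not.)

Δ = 0.135c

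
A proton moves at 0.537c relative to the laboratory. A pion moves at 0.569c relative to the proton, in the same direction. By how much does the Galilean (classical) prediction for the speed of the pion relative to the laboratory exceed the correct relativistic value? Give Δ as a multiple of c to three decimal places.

Galilean: u_cl = 0.569 + 0.537 = 1.1060.
Relativistic: u_rel = (0.569 + 0.537) / (1 + 0.569·0.537) = 1.1060/1.3056 = 0.8472.
Δ = 1.1060 − 0.8472 = 0.2588.
(The classical prediction exceeds c; the relativistic result does not.)

Δ = 0.259c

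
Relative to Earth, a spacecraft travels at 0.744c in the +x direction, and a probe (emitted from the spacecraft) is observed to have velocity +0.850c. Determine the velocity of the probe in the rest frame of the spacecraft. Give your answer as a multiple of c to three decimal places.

Invert the composition law: u' = (u − v)/(1 − uv/c²).
u' = (0.850 − 0.744) / (1 − (0.850)(0.744)) = 0.1060/0.3676 = 0.2884.

+0.288c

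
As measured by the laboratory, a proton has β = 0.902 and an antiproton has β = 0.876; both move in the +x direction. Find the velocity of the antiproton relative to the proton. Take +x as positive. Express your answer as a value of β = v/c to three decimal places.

β_A = 0.902, β_B = 0.876.
Transform to A's frame with the inverse velocity-addition law: u' = (u − v)/(1 − uv/c²), taking u = β_B and v = β_A.
u' = (0.876 − 0.902) / (1 − (0.902)(0.876)) = -0.0260/0.2098 = -0.1239.

β = -0.124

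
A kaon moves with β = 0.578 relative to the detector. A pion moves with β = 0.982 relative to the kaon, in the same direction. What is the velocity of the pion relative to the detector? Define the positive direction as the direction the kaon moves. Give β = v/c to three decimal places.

β = 0.995

With v = 0.578 and u' = 0.982 (in units of c),
u = (u' + v)/(1 + u'v/c²):
u = (0.982 + 0.578) / (1 + 0.982·0.578) = 1.5600/1.5676 = 0.9952
(Galilean addition would give +1.560c, exceeding c.)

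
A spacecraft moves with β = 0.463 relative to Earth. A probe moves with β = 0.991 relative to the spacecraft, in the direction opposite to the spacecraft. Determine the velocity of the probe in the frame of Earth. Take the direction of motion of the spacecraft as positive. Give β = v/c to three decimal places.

β = -0.976

With v = 0.463 and u' = -0.991 (in units of c),
u = (u' + v)/(1 + u'v/c²):
u = (-0.991 + 0.463) / (1 + (-0.991)·0.463) = -0.5280/0.5412 = -0.9757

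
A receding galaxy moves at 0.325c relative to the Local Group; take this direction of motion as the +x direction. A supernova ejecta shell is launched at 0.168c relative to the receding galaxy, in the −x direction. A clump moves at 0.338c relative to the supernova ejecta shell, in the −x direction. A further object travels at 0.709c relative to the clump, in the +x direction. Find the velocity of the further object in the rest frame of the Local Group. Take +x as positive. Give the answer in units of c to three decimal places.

+0.605c

Apply u = (u' + v)/(1 + u'v/c²) successively, working outward toward the Local Group.
Start: velocity of the receding galaxy relative to the Local Group = 0.3250c.
Compose with the supernova ejecta shell (u' = -0.168 in the receding galaxy frame): u_1 = (-0.168 + 0.325) / (1 + (-0.168)·0.325) = 0.1570/0.9454 = 0.1661.
Compose with the clump (u' = -0.338 in the supernova ejecta shell frame): u_2 = (-0.338 + 0.166) / (1 + (-0.338)·0.166) = -0.1719/0.9439 = -0.1822.
Compose with the further object (u' = 0.709 in the clump frame): u_3 = (0.709 + (-0.182)) / (1 + 0.709·(-0.182)) = 0.5268/0.8709 = 0.6050.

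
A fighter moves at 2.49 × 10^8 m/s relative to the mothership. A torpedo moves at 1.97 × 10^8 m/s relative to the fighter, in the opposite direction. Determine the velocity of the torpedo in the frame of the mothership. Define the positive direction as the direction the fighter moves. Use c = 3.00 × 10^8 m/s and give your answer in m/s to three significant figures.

+1.14 × 10^8 m/s

In units of c (dividing by 3.00 × 10^8 m/s): v = 0.830, u' = -0.657.
u = (u' + v)/(1 + u'v/c²):
u = (-0.657 + 0.830) / (1 + (-0.657)·0.830) = 0.1733/0.4550 = 0.3810
Converting back: u = 0.3810 × 3.00 × 10^8 m/s.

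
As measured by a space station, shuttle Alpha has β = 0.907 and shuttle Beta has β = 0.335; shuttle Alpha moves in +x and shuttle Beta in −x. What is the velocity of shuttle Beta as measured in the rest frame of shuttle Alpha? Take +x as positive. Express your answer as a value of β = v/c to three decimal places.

β_A = 0.907, β_B = -0.335.
Transform to A's frame with the inverse velocity-addition law: u' = (u − v)/(1 − uv/c²), taking u = β_B and v = β_A.
u' = (-0.335 − 0.907) / (1 − (0.907)(-0.335)) = -1.2420/1.3038 = -0.9526.

β = -0.953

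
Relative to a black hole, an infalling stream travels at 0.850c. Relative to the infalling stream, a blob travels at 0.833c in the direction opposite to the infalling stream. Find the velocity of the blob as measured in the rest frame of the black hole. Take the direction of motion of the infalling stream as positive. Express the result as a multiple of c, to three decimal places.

+0.058c

With v = 0.850 and u' = -0.833 (in units of c),
u = (u' + v)/(1 + u'v/c²):
u = (-0.833 + 0.850) / (1 + (-0.833)·0.850) = 0.0170/0.2919 = 0.0582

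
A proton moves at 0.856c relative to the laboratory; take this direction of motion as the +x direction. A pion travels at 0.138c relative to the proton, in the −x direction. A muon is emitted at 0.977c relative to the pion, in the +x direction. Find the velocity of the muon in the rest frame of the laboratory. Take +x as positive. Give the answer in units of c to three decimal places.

Apply u = (u' + v)/(1 + u'v/c²) successively, working outward toward the laboratory.
Start: velocity of the proton relative to the laboratory = 0.8560c.
Compose with the pion (u' = -0.138 in the proton frame): u_1 = (-0.138 + 0.856) / (1 + (-0.138)·0.856) = 0.7180/0.8819 = 0.8142.
Compose with the muon (u' = 0.977 in the pion frame): u_2 = (0.977 + 0.814) / (1 + 0.977·0.814) = 1.7912/1.7955 = 0.9976.

+0.998c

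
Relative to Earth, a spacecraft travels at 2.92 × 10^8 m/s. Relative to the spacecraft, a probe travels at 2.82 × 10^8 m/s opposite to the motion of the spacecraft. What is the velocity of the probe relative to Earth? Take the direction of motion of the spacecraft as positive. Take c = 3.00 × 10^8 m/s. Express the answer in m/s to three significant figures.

+1.18 × 10^8 m/s

In units of c (dividing by 3.00 × 10^8 m/s): v = 0.973, u' = -0.940.
u = (u' + v)/(1 + u'v/c²):
u = (-0.940 + 0.973) / (1 + (-0.940)·0.973) = 0.0333/0.0851 = 0.3918
Converting back: u = 0.3918 × 3.00 × 10^8 m/s.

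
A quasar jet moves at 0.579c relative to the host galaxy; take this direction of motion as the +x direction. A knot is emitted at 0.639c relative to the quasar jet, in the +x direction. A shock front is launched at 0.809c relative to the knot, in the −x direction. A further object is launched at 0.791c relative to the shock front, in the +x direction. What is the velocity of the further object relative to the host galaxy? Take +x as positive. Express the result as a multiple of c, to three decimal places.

+0.878c

Apply u = (u' + v)/(1 + u'v/c²) successively, working outward toward the host galaxy.
Start: velocity of the quasar jet relative to the host galaxy = 0.5790c.
Compose with the knot (u' = 0.639 in the quasar jet frame): u_1 = (0.639 + 0.579) / (1 + 0.639·0.579) = 1.2180/1.3700 = 0.8891.
Compose with the shock front (u' = -0.809 in the knot frame): u_2 = (-0.809 + 0.889) / (1 + (-0.809)·0.889) = 0.0801/0.2807 = 0.2852.
Compose with the further object (u' = 0.791 in the shock front frame): u_3 = (0.791 + 0.285) / (1 + 0.791·0.285) = 1.0762/1.2256 = 0.8781.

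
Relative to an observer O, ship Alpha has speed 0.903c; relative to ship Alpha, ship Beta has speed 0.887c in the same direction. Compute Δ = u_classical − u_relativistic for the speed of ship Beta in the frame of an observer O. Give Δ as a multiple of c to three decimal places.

Galilean: u_cl = 0.887 + 0.903 = 1.7900.
Relativistic: u_rel = (0.887 + 0.903) / (1 + 0.887·0.903) = 1.7900/1.8010 = 0.9939.
Δ = 1.7900 − 0.9939 = 0.7961.
(The classical prediction exceeds c; the relativistic result does not.)

Δ = 0.796c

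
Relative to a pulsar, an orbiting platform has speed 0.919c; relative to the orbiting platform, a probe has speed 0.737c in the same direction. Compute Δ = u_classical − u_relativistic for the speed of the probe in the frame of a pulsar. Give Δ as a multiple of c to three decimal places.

Δ = 0.669c

Galilean: u_cl = 0.737 + 0.919 = 1.6560.
Relativistic: u_rel = (0.737 + 0.919) / (1 + 0.737·0.919) = 1.6560/1.6773 = 0.9873.
Δ = 1.6560 − 0.9873 = 0.6687.
(The classical prediction exceeds c; the relativistic result does not.)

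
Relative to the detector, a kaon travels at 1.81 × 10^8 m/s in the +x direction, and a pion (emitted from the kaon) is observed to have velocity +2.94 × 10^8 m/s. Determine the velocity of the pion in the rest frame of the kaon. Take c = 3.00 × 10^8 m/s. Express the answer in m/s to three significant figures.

+2.76 × 10^8 m/s

v = 0.603c, u = 0.980c.
Invert the composition law: u' = (u − v)/(1 − uv/c²).
u' = (0.980 − 0.603) / (1 − (0.980)(0.603)) = 0.3767/0.4087 = 0.9215.
u' = 0.9215 × 3.00 × 10^8 m/s.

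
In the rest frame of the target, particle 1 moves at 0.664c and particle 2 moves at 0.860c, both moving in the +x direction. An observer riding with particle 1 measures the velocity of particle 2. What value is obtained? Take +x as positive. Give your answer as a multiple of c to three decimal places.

β_A = 0.664, β_B = 0.860.
Transform to A's frame with the inverse velocity-addition law: u' = (u − v)/(1 − uv/c²), taking u = β_B and v = β_A.
u' = (0.860 − 0.664) / (1 − (0.664)(0.860)) = 0.1960/0.4290 = 0.4569.

+0.457c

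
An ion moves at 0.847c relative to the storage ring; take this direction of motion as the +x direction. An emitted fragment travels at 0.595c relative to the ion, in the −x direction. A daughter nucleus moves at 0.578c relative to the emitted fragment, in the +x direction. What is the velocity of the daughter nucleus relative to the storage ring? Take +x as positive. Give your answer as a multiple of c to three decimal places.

+0.840c

Apply u = (u' + v)/(1 + u'v/c²) successively, working outward toward the storage ring.
Start: velocity of the ion relative to the storage ring = 0.8470c.
Compose with the emitted fragment (u' = -0.595 in the ion frame): u_1 = (-0.595 + 0.847) / (1 + (-0.595)·0.847) = 0.2520/0.4960 = 0.5080.
Compose with the daughter nucleus (u' = 0.578 in the emitted fragment frame): u_2 = (0.578 + 0.508) / (1 + 0.578·0.508) = 1.0860/1.2936 = 0.8395.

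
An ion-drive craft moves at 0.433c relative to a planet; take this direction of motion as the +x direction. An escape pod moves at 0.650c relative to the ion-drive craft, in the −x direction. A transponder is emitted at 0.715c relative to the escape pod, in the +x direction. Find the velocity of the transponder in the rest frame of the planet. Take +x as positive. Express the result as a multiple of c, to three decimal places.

+0.527c

Apply u = (u' + v)/(1 + u'v/c²) successively, working outward toward the planet.
Start: velocity of the ion-drive craft relative to the planet = 0.4330c.
Compose with the escape pod (u' = -0.650 in the ion-drive craft frame): u_1 = (-0.650 + 0.433) / (1 + (-0.650)·0.433) = -0.2170/0.7186 = -0.3020.
Compose with the transponder (u' = 0.715 in the escape pod frame): u_2 = (0.715 + (-0.302)) / (1 + 0.715·(-0.302)) = 0.4130/0.7841 = 0.5267.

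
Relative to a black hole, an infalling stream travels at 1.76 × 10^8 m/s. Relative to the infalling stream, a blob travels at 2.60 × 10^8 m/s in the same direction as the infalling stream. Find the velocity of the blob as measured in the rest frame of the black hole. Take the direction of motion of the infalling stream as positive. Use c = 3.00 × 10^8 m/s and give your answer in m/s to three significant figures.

In units of c (dividing by 3.00 × 10^8 m/s): v = 0.587, u' = 0.867.
u = (u' + v)/(1 + u'v/c²):
u = (0.867 + 0.587) / (1 + 0.867·0.587) = 1.4533/1.5084 = 0.9635
(Galilean addition would give +1.453c, exceeding c.)
Converting back: u = 0.9635 × 3.00 × 10^8 m/s.

2.89 × 10^8 m/s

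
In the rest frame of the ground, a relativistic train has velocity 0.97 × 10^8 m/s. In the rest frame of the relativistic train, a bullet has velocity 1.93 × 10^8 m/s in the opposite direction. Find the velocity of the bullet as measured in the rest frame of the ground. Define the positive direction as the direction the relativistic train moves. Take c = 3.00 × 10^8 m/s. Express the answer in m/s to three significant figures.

-1.21 × 10^8 m/s

In units of c (dividing by 3.00 × 10^8 m/s): v = 0.323, u' = -0.643.
u = (u' + v)/(1 + u'v/c²):
u = (-0.643 + 0.323) / (1 + (-0.643)·0.323) = -0.3200/0.7920 = -0.4040
Converting back: u = -0.4040 × 3.00 × 10^8 m/s.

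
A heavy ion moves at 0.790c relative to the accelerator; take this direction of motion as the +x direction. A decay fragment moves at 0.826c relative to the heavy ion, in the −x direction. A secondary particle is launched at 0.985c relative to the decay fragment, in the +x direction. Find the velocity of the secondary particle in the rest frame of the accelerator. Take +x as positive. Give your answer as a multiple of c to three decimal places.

Apply u = (u' + v)/(1 + u'v/c²) successively, working outward toward the accelerator.
Start: velocity of the heavy ion relative to the accelerator = 0.7900c.
Compose with the decay fragment (u' = -0.826 in the heavy ion frame): u_1 = (-0.826 + 0.790) / (1 + (-0.826)·0.790) = -0.0360/0.3475 = -0.1036.
Compose with the secondary particle (u' = 0.985 in the decay fragment frame): u_2 = (0.985 + (-0.104)) / (1 + 0.985·(-0.104)) = 0.8814/0.8979 = 0.9816.

+0.982c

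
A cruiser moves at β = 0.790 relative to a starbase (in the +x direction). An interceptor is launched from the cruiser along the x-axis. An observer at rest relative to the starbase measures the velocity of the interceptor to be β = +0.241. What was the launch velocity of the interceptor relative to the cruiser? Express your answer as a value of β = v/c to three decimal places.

β = -0.678

Invert the composition law: u' = (u − v)/(1 − uv/c²).
u' = (0.241 − 0.790) / (1 − (0.241)(0.790)) = -0.5490/0.8096 = -0.6781.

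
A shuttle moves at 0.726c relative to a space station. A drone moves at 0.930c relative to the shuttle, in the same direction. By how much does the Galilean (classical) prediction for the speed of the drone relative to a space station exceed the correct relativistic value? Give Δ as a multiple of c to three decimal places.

Δ = 0.667c

Galilean: u_cl = 0.930 + 0.726 = 1.6560.
Relativistic: u_rel = (0.930 + 0.726) / (1 + 0.930·0.726) = 1.6560/1.6752 = 0.9886.
Δ = 1.6560 − 0.9886 = 0.6674.
(The classical prediction exceeds c; the relativistic result does not.)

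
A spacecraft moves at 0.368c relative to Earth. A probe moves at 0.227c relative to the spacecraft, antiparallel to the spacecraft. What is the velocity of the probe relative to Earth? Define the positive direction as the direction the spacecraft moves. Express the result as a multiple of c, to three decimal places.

With v = 0.368 and u' = -0.227 (in units of c),
u = (u' + v)/(1 + u'v/c²):
u = (-0.227 + 0.368) / (1 + (-0.227)·0.368) = 0.1410/0.9165 = 0.1539

+0.154c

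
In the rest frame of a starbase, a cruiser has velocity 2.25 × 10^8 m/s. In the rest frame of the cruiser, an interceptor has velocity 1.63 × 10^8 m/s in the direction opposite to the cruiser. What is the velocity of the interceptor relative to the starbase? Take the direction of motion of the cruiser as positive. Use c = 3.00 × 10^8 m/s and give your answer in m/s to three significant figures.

+1.05 × 10^8 m/s

In units of c (dividing by 3.00 × 10^8 m/s): v = 0.750, u' = -0.543.
u = (u' + v)/(1 + u'v/c²):
u = (-0.543 + 0.750) / (1 + (-0.543)·0.750) = 0.2067/0.5925 = 0.3488
(Galilean addition would give +0.207c.)
Converting back: u = 0.3488 × 3.00 × 10^8 m/s.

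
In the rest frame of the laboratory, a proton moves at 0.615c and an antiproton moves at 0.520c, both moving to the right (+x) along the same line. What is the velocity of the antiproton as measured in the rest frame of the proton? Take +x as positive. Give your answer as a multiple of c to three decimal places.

β_A = 0.615, β_B = 0.520.
Transform to A's frame with the inverse velocity-addition law: u' = (u − v)/(1 − uv/c²), taking u = β_B and v = β_A.
u' = (0.520 − 0.615) / (1 − (0.615)(0.520)) = -0.0950/0.6802 = -0.1397.

-0.140c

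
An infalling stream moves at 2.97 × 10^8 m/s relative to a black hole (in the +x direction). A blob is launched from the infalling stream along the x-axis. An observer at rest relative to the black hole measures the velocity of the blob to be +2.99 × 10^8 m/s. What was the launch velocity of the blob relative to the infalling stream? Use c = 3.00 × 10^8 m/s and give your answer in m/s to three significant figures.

+1.50 × 10^8 m/s

v = 0.990c, u = 0.997c.
Invert the composition law: u' = (u − v)/(1 − uv/c²).
u' = (0.997 − 0.990) / (1 − (0.997)(0.990)) = 0.0067/0.0133 = 0.5013.
u' = 0.5013 × 3.00 × 10^8 m/s.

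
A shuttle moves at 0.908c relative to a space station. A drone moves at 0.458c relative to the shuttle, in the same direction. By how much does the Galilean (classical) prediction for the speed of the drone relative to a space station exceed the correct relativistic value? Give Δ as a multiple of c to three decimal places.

Δ = 0.401c

Galilean: u_cl = 0.458 + 0.908 = 1.3660.
Relativistic: u_rel = (0.458 + 0.908) / (1 + 0.458·0.908) = 1.3660/1.4159 = 0.9648.
Δ = 1.3660 − 0.9648 = 0.4012.
(The classical prediction exceeds c; the relativistic result does not.)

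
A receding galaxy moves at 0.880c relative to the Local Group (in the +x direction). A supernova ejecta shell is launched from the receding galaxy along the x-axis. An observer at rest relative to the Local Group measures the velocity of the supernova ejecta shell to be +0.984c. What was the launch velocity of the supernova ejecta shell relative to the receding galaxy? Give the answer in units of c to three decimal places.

Invert the composition law: u' = (u − v)/(1 − uv/c²).
u' = (0.984 − 0.880) / (1 − (0.984)(0.880)) = 0.1040/0.1341 = 0.7757.

+0.776c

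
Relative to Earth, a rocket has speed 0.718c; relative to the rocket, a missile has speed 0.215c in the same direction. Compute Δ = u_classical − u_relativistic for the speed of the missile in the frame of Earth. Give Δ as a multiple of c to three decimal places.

Δ = 0.125c

Galilean: u_cl = 0.215 + 0.718 = 0.9330.
Relativistic: u_rel = (0.215 + 0.718) / (1 + 0.215·0.718) = 0.9330/1.1544 = 0.8082.
Δ = 0.9330 − 0.8082 = 0.1248.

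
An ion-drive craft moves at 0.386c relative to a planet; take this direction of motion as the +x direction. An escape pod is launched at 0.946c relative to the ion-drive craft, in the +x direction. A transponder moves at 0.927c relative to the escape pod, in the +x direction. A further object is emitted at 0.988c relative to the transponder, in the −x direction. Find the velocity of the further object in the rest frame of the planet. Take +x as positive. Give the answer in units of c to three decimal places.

Apply u = (u' + v)/(1 + u'v/c²) successively, working outward toward the planet.
Start: velocity of the ion-drive craft relative to the planet = 0.3860c.
Compose with the escape pod (u' = 0.946 in the ion-drive craft frame): u_1 = (0.946 + 0.386) / (1 + 0.946·0.386) = 1.3320/1.3652 = 0.9757.
Compose with the transponder (u' = 0.927 in the escape pod frame): u_2 = (0.927 + 0.976) / (1 + 0.927·0.976) = 1.9027/1.9045 = 0.9991.
Compose with the further object (u' = -0.988 in the transponder frame): u_3 = (-0.988 + 0.999) / (1 + (-0.988)·0.999) = 0.0111/0.0129 = 0.8568.

+0.857c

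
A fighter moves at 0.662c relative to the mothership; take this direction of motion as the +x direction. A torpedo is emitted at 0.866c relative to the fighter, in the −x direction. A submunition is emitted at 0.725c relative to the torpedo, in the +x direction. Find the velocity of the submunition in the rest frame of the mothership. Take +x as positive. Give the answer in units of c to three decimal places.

Apply u = (u' + v)/(1 + u'v/c²) successively, working outward toward the mothership.
Start: velocity of the fighter relative to the mothership = 0.6620c.
Compose with the torpedo (u' = -0.866 in the fighter frame): u_1 = (-0.866 + 0.662) / (1 + (-0.866)·0.662) = -0.2040/0.4267 = -0.4781.
Compose with the submunition (u' = 0.725 in the torpedo frame): u_2 = (0.725 + (-0.478)) / (1 + 0.725·(-0.478)) = 0.2469/0.6534 = 0.3779.

+0.378c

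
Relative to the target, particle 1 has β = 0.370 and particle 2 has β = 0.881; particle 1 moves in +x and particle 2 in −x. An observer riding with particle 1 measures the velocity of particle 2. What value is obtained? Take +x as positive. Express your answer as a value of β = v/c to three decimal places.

β_A = 0.370, β_B = -0.881.
Transform to A's frame with the inverse velocity-addition law: u' = (u − v)/(1 − uv/c²), taking u = β_B and v = β_A.
u' = (-0.881 − 0.370) / (1 − (0.370)(-0.881)) = -1.2510/1.3260 = -0.9435.

β = -0.943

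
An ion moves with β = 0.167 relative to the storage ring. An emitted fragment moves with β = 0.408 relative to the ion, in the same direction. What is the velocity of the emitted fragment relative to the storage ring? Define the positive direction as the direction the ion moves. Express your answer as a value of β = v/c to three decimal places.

β = 0.538

With v = 0.167 and u' = 0.408 (in units of c),
u = (u' + v)/(1 + u'v/c²):
u = (0.408 + 0.167) / (1 + 0.408·0.167) = 0.5750/1.0681 = 0.5383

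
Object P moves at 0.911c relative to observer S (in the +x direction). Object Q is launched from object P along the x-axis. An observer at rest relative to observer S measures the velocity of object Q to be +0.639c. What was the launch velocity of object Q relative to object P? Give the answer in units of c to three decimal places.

Invert the composition law: u' = (u − v)/(1 − uv/c²).
u' = (0.639 − 0.911) / (1 − (0.639)(0.911)) = -0.2720/0.4179 = -0.6509.

-0.651c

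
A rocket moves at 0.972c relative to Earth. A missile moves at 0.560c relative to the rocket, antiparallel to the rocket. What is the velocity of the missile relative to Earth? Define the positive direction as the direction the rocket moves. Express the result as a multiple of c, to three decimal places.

With v = 0.972 and u' = -0.560 (in units of c),
u = (u' + v)/(1 + u'v/c²):
u = (-0.560 + 0.972) / (1 + (-0.560)·0.972) = 0.4120/0.4557 = 0.9041

+0.904c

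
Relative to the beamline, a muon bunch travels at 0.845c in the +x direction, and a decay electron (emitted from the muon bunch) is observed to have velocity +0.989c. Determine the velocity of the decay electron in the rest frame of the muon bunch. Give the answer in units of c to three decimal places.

Invert the composition law: u' = (u − v)/(1 − uv/c²).
u' = (0.989 − 0.845) / (1 − (0.989)(0.845)) = 0.1440/0.1643 = 0.8765.

+0.876c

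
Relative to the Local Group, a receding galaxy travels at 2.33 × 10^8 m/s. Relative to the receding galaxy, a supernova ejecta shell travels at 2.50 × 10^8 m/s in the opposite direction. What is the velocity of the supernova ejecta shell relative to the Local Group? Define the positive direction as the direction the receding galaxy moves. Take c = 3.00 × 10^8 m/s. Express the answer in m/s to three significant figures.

-4.82 × 10^7 m/s

In units of c (dividing by 3.00 × 10^8 m/s): v = 0.777, u' = -0.833.
u = (u' + v)/(1 + u'v/c²):
u = (-0.833 + 0.777) / (1 + (-0.833)·0.777) = -0.0567/0.3528 = -0.1606
Converting back: u = -0.1606 × 3.00 × 10^8 m/s.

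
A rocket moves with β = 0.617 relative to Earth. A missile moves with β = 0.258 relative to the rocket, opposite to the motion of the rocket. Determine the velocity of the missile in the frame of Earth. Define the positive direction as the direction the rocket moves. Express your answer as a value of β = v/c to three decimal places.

β = +0.427

With v = 0.617 and u' = -0.258 (in units of c),
u = (u' + v)/(1 + u'v/c²):
u = (-0.258 + 0.617) / (1 + (-0.258)·0.617) = 0.3590/0.8408 = 0.4270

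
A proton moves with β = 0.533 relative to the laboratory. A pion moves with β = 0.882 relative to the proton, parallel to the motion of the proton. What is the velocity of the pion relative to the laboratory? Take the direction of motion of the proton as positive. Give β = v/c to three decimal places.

β = 0.963

With v = 0.533 and u' = 0.882 (in units of c),
u = (u' + v)/(1 + u'v/c²):
u = (0.882 + 0.533) / (1 + 0.882·0.533) = 1.4150/1.4701 = 0.9625
(Galilean addition would give +1.415c, exceeding c.)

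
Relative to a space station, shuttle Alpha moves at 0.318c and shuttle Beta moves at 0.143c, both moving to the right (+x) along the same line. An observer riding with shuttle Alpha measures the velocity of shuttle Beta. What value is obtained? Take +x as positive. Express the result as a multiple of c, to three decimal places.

-0.183c

β_A = 0.318, β_B = 0.143.
Transform to A's frame with the inverse velocity-addition law: u' = (u − v)/(1 − uv/c²), taking u = β_B and v = β_A.
u' = (0.143 − 0.318) / (1 − (0.318)(0.143)) = -0.1750/0.9545 = -0.1833.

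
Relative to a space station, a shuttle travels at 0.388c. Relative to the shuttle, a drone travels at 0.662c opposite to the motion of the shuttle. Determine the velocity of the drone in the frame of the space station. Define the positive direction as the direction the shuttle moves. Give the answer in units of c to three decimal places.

With v = 0.388 and u' = -0.662 (in units of c),
u = (u' + v)/(1 + u'v/c²):
u = (-0.662 + 0.388) / (1 + (-0.662)·0.388) = -0.2740/0.7431 = -0.3687

-0.369c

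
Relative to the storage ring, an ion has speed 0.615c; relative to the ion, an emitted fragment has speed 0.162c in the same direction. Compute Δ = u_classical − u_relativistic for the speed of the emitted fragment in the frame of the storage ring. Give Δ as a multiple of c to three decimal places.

Δ = 0.070c

Galilean: u_cl = 0.162 + 0.615 = 0.7770.
Relativistic: u_rel = (0.162 + 0.615) / (1 + 0.162·0.615) = 0.7770/1.0996 = 0.7066.
Δ = 0.7770 − 0.7066 = 0.0704.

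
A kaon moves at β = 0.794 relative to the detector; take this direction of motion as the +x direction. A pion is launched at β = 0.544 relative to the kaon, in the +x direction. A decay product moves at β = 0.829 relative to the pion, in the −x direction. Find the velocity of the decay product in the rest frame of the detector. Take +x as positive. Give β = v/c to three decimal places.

Apply u = (u' + v)/(1 + u'v/c²) successively, working outward toward the detector.
Start: velocity of the kaon relative to the detector = 0.7940c.
Compose with the pion (u' = 0.544 in the kaon frame): u_1 = (0.544 + 0.794) / (1 + 0.544·0.794) = 1.3380/1.4319 = 0.9344.
Compose with the decay product (u' = -0.829 in the pion frame): u_2 = (-0.829 + 0.934) / (1 + (-0.829)·0.934) = 0.1054/0.2254 = 0.4676.

β = +0.468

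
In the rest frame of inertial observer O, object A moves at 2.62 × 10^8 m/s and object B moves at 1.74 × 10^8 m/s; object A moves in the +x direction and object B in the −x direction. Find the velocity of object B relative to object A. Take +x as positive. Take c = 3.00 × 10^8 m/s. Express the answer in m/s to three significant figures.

-2.89 × 10^8 m/s

β_A = 0.873, β_B = -0.580 (dividing each by c = 3.00 × 10^8 m/s).
Transform to A's frame with the inverse velocity-addition law: u' = (u − v)/(1 − uv/c²), taking u = β_B and v = β_A.
u' = (-0.580 − 0.873) / (1 − (0.873)(-0.580)) = -1.4533/1.5065 = -0.9647.
u' = -0.9647 × 3.00 × 10^8 m/s.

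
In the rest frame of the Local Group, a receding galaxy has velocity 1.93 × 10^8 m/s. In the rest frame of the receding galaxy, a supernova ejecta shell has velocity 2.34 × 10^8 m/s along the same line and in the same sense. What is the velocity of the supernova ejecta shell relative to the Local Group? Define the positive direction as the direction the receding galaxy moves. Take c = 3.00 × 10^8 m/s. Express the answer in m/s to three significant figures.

2.84 × 10^8 m/s

In units of c (dividing by 3.00 × 10^8 m/s): v = 0.643, u' = 0.780.
u = (u' + v)/(1 + u'v/c²):
u = (0.780 + 0.643) / (1 + 0.780·0.643) = 1.4233/1.5018 = 0.9478
(Galilean addition would give +1.423c, exceeding c.)
Converting back: u = 0.9478 × 3.00 × 10^8 m/s.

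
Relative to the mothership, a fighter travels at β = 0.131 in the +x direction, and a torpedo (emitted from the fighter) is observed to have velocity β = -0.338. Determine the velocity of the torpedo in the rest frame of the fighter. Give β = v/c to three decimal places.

Invert the composition law: u' = (u − v)/(1 − uv/c²).
u' = (-0.338 − 0.131) / (1 − (-0.338)(0.131)) = -0.4690/1.0443 = -0.4491.

β = -0.449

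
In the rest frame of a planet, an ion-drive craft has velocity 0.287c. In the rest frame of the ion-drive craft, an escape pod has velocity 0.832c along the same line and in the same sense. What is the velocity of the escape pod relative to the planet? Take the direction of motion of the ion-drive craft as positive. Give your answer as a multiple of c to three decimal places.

0.903c

With v = 0.287 and u' = 0.832 (in units of c),
u = (u' + v)/(1 + u'v/c²):
u = (0.832 + 0.287) / (1 + 0.832·0.287) = 1.1190/1.2388 = 0.9033
(Galilean addition would give +1.119c, exceeding c.)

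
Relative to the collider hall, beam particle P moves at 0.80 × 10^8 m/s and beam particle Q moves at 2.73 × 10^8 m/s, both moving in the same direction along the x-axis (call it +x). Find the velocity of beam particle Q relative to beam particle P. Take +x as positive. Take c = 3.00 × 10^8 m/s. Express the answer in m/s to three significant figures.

β_A = 0.267, β_B = 0.910 (dividing each by c = 3.00 × 10^8 m/s).
Transform to A's frame with the inverse velocity-addition law: u' = (u − v)/(1 − uv/c²), taking u = β_B and v = β_A.
u' = (0.910 − 0.267) / (1 − (0.267)(0.910)) = 0.6433/0.7573 = 0.8495.
u' = 0.8495 × 3.00 × 10^8 m/s.

+2.55 × 10^8 m/s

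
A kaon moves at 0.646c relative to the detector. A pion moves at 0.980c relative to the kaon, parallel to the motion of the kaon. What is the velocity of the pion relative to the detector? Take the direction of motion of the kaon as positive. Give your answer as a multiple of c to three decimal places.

0.996c

With v = 0.646 and u' = 0.980 (in units of c),
u = (u' + v)/(1 + u'v/c²):
u = (0.980 + 0.646) / (1 + 0.980·0.646) = 1.6260/1.6331 = 0.9957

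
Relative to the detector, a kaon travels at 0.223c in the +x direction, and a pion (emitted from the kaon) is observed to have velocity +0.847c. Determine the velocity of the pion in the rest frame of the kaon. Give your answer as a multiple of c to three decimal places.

+0.769c

Invert the composition law: u' = (u − v)/(1 − uv/c²).
u' = (0.847 − 0.223) / (1 − (0.847)(0.223)) = 0.6240/0.8111 = 0.7693.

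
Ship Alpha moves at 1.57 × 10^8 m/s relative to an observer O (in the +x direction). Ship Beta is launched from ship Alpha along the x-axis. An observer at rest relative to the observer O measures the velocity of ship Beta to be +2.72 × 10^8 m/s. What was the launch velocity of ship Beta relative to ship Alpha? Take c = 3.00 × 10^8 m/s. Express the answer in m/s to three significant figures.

+2.19 × 10^8 m/s

v = 0.523c, u = 0.907c.
Invert the composition law: u' = (u − v)/(1 − uv/c²).
u' = (0.907 − 0.523) / (1 − (0.907)(0.523)) = 0.3833/0.5255 = 0.7294.
u' = 0.7294 × 3.00 × 10^8 m/s.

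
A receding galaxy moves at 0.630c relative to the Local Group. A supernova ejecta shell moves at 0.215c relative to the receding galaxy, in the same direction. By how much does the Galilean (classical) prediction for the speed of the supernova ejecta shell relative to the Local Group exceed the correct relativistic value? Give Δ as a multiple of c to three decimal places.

Δ = 0.101c

Galilean: u_cl = 0.215 + 0.630 = 0.8450.
Relativistic: u_rel = (0.215 + 0.630) / (1 + 0.215·0.630) = 0.8450/1.1355 = 0.7442.
Δ = 0.8450 − 0.7442 = 0.1008.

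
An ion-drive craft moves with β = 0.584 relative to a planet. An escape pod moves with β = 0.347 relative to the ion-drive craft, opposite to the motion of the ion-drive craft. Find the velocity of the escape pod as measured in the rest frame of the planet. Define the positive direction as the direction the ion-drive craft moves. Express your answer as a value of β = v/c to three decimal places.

With v = 0.584 and u' = -0.347 (in units of c),
u = (u' + v)/(1 + u'v/c²):
u = (-0.347 + 0.584) / (1 + (-0.347)·0.584) = 0.2370/0.7974 = 0.2972
(Galilean addition would give +0.237c.)

β = +0.297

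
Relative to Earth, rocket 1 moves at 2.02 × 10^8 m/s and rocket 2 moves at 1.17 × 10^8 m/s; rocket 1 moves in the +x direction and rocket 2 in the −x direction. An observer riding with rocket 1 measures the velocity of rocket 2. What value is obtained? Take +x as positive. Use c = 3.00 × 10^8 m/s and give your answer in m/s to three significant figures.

-2.53 × 10^8 m/s

β_A = 0.673, β_B = -0.390 (dividing each by c = 3.00 × 10^8 m/s).
Transform to A's frame with the inverse velocity-addition law: u' = (u − v)/(1 − uv/c²), taking u = β_B and v = β_A.
u' = (-0.390 − 0.673) / (1 − (0.673)(-0.390)) = -1.0633/1.2626 = -0.8422.
u' = -0.8422 × 3.00 × 10^8 m/s.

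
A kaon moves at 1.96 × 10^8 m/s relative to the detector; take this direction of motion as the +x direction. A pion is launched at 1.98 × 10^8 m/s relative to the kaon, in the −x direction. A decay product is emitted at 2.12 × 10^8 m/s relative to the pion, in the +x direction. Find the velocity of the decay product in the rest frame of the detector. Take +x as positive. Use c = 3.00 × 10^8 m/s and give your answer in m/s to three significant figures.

Apply u = (u' + v)/(1 + u'v/c²) successively, working outward toward the detector.
(Dividing each given speed by c = 3.00 × 10^8 m/s to work in units of c.)
Start: velocity of the kaon relative to the detector = 0.6533c.
Compose with the pion (u' = -0.660 in the kaon frame): u_1 = (-0.660 + 0.653) / (1 + (-0.660)·0.653) = -0.0067/0.5688 = -0.0117.
Compose with the decay product (u' = 0.707 in the pion frame): u_2 = (0.707 + (-0.012)) / (1 + 0.707·(-0.012)) = 0.6949/0.9917 = 0.7008.
So u = 0.7008 × 3.00 × 10^8 m/s.

+2.10 × 10^8 m/s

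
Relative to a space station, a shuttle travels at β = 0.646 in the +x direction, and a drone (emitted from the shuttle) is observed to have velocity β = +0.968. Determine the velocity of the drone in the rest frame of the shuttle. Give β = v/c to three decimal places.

β = +0.859

Invert the composition law: u' = (u − v)/(1 − uv/c²).
u' = (0.968 − 0.646) / (1 − (0.968)(0.646)) = 0.3220/0.3747 = 0.8594.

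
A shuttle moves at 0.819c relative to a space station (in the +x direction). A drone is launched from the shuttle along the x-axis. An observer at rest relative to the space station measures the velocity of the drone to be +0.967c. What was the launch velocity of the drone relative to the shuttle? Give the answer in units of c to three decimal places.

+0.711c

Invert the composition law: u' = (u − v)/(1 − uv/c²).
u' = (0.967 − 0.819) / (1 − (0.967)(0.819)) = 0.1480/0.2080 = 0.7114.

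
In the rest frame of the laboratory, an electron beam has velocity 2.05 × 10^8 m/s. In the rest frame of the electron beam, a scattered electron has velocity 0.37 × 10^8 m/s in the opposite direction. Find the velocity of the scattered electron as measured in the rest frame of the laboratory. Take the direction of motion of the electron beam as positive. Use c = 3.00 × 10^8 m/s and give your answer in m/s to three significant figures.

+1.83 × 10^8 m/s

In units of c (dividing by 3.00 × 10^8 m/s): v = 0.683, u' = -0.123.
u = (u' + v)/(1 + u'v/c²):
u = (-0.123 + 0.683) / (1 + (-0.123)·0.683) = 0.5600/0.9157 = 0.6115
(Galilean addition would give +0.560c.)
Converting back: u = 0.6115 × 3.00 × 10^8 m/s.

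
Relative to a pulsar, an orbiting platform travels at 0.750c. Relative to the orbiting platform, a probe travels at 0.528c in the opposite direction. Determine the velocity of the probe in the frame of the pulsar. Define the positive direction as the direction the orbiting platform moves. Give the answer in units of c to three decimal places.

+0.368c

With v = 0.750 and u' = -0.528 (in units of c),
u = (u' + v)/(1 + u'v/c²):
u = (-0.528 + 0.750) / (1 + (-0.528)·0.750) = 0.2220/0.6040 = 0.3675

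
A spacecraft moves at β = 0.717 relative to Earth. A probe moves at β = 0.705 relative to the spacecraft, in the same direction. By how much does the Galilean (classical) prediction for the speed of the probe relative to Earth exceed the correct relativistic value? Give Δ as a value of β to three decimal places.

Δ = 0.477

Galilean: u_cl = 0.705 + 0.717 = 1.4220.
Relativistic: u_rel = (0.705 + 0.717) / (1 + 0.705·0.717) = 1.4220/1.5055 = 0.9445.
Δ = 1.4220 − 0.9445 = 0.4775.
(The classical prediction exceeds c; the relativistic result does not.)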